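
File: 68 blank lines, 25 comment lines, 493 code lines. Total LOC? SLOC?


Total LOC = blank + comment + code
Total LOC = 68 + 25 + 493 = 586
SLOC (source only) = code = 493

Total LOC: 586, SLOC: 493


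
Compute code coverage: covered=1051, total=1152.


Coverage = covered / total * 100
Coverage = 1051 / 1152 * 100
Coverage = 91.23%

91.23%


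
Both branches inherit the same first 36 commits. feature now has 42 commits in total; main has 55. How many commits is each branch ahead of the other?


Common ancestor: commit #36
feature commits after divergence: 42 - 36 = 6
main commits after divergence: 55 - 36 = 19
feature is 6 commits ahead of main
main is 19 commits ahead of feature

feature ahead: 6, main ahead: 19


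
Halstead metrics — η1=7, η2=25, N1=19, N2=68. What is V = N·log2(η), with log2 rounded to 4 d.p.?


Formula: V = N * log2(η), where N = N1 + N2 and η = η1 + η2
η = 7 + 25 = 32
N = 19 + 68 = 87
log2(32) ≈ 5.0000
V = 87 * 5.0000 = 435.00

435.00


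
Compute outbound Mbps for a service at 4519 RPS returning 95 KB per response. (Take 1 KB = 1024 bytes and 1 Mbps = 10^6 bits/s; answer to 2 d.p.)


Formula: Mbps = payload_bytes * RPS * 8 / 1e6
Payload per request = 95 KB = 95 * 1024 = 97280 bytes
Total bytes/sec = 97280 * 4519 = 439608320
Total bits/sec = 439608320 * 8 = 3516866560
Mbps = 3516866560 / 1e6 = 3516.87

3516.87 Mbps


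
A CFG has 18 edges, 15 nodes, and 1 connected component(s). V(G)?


Formula: V(G) = E - N + 2P
V(G) = 18 - 15 + 2*1
V(G) = 3 + 2
V(G) = 5

5


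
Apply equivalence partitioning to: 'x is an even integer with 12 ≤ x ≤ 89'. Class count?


Constraint: even integers in [12, 89]
Class 1: x < 12 — out-of-range invalid
Class 2: x in [12,89] but odd — wrong type invalid
Class 3: x in [12,89] and even — valid
Class 4: x > 89 — out-of-range invalid
Total equivalence classes: 4

4 equivalence classes


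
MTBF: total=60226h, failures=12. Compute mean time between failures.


Formula: MTBF = Total operating time / Number of failures
MTBF = 60226 / 12
MTBF = 5018.83 hours

5018.83 hours


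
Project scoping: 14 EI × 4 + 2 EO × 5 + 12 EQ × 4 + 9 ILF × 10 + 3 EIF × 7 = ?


UFP = EI*4 + EO*5 + EQ*4 + ILF*10 + EIF*7
UFP = 14*4 + 2*5 + 12*4 + 9*10 + 3*7
UFP = 56 + 10 + 48 + 90 + 21
UFP = 225

225


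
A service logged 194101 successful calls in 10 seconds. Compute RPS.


Formula: throughput = requests / seconds
throughput = 194101 / 10
throughput = 19410.1 requests/second

19410.1 requests/second


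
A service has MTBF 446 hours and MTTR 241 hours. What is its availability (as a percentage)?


Availability = MTBF / (MTBF + MTTR)
Availability = 446 / (446 + 241)
Availability = 446 / 687
Availability = 64.9199%

64.9199%


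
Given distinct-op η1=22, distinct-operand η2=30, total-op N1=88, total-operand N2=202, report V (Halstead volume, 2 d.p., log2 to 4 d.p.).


Formula: V = N * log2(η), where N = N1 + N2 and η = η1 + η2
η = 22 + 30 = 52
N = 88 + 202 = 290
log2(52) ≈ 5.7004
V = 290 * 5.7004 = 1653.12

1653.12


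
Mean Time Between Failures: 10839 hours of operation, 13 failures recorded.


Formula: MTBF = Total operating time / Number of failures
MTBF = 10839 / 13
MTBF = 833.77 hours

833.77 hours


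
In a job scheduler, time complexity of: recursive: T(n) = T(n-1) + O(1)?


Reasoning: linear recursion with constant work per frame
Complexity: O(n)

O(n)


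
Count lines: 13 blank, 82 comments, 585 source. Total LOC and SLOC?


Total LOC = blank + comment + code
Total LOC = 13 + 82 + 585 = 680
SLOC (source only) = code = 585

Total LOC: 680, SLOC: 585


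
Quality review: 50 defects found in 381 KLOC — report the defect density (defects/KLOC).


Defect density = defects / KLOC
Defect density = 50 / 381
Defect density = 0.131 defects/KLOC

0.131 defects/KLOC


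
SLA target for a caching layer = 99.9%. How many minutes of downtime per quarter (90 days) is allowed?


Formula: allowed downtime = period * (100 - SLA) / 100
Period (quarter (90 days)) = 129600 minutes
Unavailability fraction = (100 - 99.9) / 100
Allowed downtime = 129600 * (100 - 99.9) / 100
Allowed downtime = 129.6 minutes

129.6 minutes


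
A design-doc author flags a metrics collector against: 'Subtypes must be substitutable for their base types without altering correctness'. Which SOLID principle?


This describes the Liskov Substitution Principle (LSP)

Liskov Substitution Principle (LSP)


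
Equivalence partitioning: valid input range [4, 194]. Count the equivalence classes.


Valid range: [4, 194]
Class 1: x < 4 — invalid
Class 2: 4 ≤ x ≤ 194 — valid
Class 3: x > 194 — invalid
Total equivalence classes: 3

3 equivalence classes


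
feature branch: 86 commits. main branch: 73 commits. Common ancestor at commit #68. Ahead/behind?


Common ancestor: commit #68
feature commits after divergence: 86 - 68 = 18
main commits after divergence: 73 - 68 = 5
feature is 18 commits ahead of main
main is 5 commits ahead of feature

feature ahead: 18, main ahead: 5


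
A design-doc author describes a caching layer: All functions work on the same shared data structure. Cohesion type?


Reasoning: Functions share data
Type: Communicational cohesion

Communicational cohesion


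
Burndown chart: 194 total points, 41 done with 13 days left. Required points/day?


Formula: Required rate = Remaining points / Days left
Remaining = 194 - 41 = 153 points
Required rate = 153 / 13 = 11.77 points/day

11.77 points/day


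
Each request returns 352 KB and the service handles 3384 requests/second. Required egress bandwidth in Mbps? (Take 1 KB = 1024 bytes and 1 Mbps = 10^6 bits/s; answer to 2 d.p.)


Formula: Mbps = payload_bytes * RPS * 8 / 1e6
Payload per request = 352 KB = 352 * 1024 = 360448 bytes
Total bytes/sec = 360448 * 3384 = 1219756032
Total bits/sec = 1219756032 * 8 = 9758048256
Mbps = 9758048256 / 1e6 = 9758.05

9758.05 Mbps


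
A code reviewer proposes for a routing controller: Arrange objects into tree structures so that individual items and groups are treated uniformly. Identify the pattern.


This matches the Composite pattern

Composite


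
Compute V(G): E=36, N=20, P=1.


Formula: V(G) = E - N + 2P
V(G) = 36 - 20 + 2*1
V(G) = 16 + 2
V(G) = 18

18


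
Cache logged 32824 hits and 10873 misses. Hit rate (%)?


Formula: hit rate = hits / (hits + misses) * 100
hit rate = 32824 / (32824 + 10873) * 100
hit rate = 32824 / 43697 * 100
hit rate = 75.12%

75.12%


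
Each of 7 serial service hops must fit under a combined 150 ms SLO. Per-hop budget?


Formula: per_stage = total_budget / stages
per_stage = 150 / 7
per_stage = 21.43 ms

21.43 ms


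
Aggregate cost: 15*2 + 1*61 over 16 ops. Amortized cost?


Formula: Amortized cost = Total cost / Operations
Total cost = (15 * 2) + (1 * 61)
Total cost = 30 + 61 = 91
Amortized = 91 / 16 = 5.6875

5.6875


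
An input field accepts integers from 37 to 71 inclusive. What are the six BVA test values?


Range: [37, 71]
Boundaries: just below min, min, min+1, max-1, max, just above max
Values: [36, 37, 38, 70, 71, 72]

[36, 37, 38, 70, 71, 72]


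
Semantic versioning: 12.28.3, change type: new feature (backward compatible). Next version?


Current: 12.28.3
Change category: 'new feature (backward compatible)' → minor bump
SemVer rule: minor bump → increment MINOR, reset PATCH to 0 (MAJOR unchanged)
New: 12.29.0

12.29.0


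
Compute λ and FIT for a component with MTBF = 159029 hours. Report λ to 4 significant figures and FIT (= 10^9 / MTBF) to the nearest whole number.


Formula: λ = 1 / MTBF; FIT = λ × 1e9 = 1e9 / MTBF
λ = 1 / 159029 ≈ 6.288e-06 failures/hour
FIT = 1e9 / 159029 ≈ 6288 failures per 1e9 hours (nearest whole number)

λ = 6.288e-06 /h, FIT = 6288


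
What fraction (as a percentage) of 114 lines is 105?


Coverage = covered / total * 100
Coverage = 105 / 114 * 100
Coverage = 92.11%

92.11%


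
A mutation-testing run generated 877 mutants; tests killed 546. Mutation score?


Mutation score = killed / total * 100
Mutation score = 546 / 877 * 100
Mutation score = 62.26%

62.26%


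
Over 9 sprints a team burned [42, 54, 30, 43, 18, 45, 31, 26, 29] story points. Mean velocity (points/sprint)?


Formula: Avg velocity = Total points / Number of sprints
Points: [42, 54, 30, 43, 18, 45, 31, 26, 29]
Sum = 42 + 54 + 30 + 43 + 18 + 45 + 31 + 26 + 29 = 318
Avg velocity = 318 / 9 = 35.33 points/sprint

35.33 points/sprint


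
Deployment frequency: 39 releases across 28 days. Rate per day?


Formula: deployments per day = releases / days
= 39 / 28
= 1.393 deploys/day
(equivalently, 9.75 deploys/week)

1.393 deploys/day


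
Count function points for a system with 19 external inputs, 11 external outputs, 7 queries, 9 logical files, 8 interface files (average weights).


UFP = EI*4 + EO*5 + EQ*4 + ILF*10 + EIF*7
UFP = 19*4 + 11*5 + 7*4 + 9*10 + 8*7
UFP = 76 + 55 + 28 + 90 + 56
UFP = 305

305


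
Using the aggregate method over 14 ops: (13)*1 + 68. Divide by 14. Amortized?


Formula: Amortized cost = Total cost / Operations
Total cost = (13 * 1) + (1 * 68)
Total cost = 13 + 68 = 81
Amortized = 81 / 14 = 5.7857

5.7857


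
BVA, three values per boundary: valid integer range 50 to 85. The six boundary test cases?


Range: [50, 85]
Boundaries: just below min, min, min+1, max-1, max, just above max
Values: [49, 50, 51, 84, 85, 86]

[49, 50, 51, 84, 85, 86]


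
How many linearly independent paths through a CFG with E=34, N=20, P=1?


Formula: V(G) = E - N + 2P
V(G) = 34 - 20 + 2*1
V(G) = 14 + 2
V(G) = 16

16


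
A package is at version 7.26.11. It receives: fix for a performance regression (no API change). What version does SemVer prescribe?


Current: 7.26.11
Change category: 'fix for a performance regression (no API change)' → patch bump
SemVer rule: patch bump → increment PATCH (MAJOR and MINOR unchanged)
New: 7.26.12

7.26.12


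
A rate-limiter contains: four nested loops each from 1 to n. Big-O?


Reasoning: four levels of nesting
Complexity: O(n^4)

O(n^4)


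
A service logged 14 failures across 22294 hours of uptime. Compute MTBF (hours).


Formula: MTBF = Total operating time / Number of failures
MTBF = 22294 / 14
MTBF = 1592.43 hours

1592.43 hours


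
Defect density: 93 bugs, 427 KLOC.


Defect density = defects / KLOC
Defect density = 93 / 427
Defect density = 0.218 defects/KLOC

0.218 defects/KLOC


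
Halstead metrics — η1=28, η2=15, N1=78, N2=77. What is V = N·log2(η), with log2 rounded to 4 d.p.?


Formula: V = N * log2(η), where N = N1 + N2 and η = η1 + η2
η = 28 + 15 = 43
N = 78 + 77 = 155
log2(43) ≈ 5.4263
V = 155 * 5.4263 = 841.08

841.08


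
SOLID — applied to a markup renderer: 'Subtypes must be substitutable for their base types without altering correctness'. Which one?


This describes the Liskov Substitution Principle (LSP)

Liskov Substitution Principle (LSP)


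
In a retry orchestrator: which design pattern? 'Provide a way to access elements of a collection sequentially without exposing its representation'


This matches the Iterator pattern

Iterator


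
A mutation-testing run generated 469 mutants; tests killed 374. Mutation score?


Mutation score = killed / total * 100
Mutation score = 374 / 469 * 100
Mutation score = 79.74%

79.74%


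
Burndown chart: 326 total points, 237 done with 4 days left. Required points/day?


Formula: Required rate = Remaining points / Days left
Remaining = 326 - 237 = 89 points
Required rate = 89 / 4 = 22.25 points/day

22.25 points/day


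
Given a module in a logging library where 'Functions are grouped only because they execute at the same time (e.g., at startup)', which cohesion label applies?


Reasoning: Related by timing only
Type: Temporal cohesion

Temporal cohesion


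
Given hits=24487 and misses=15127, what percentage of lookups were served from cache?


Formula: hit rate = hits / (hits + misses) * 100
hit rate = 24487 / (24487 + 15127) * 100
hit rate = 24487 / 39614 * 100
hit rate = 61.81%

61.81%


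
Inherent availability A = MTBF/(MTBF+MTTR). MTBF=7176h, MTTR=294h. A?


Availability = MTBF / (MTBF + MTTR)
Availability = 7176 / (7176 + 294)
Availability = 7176 / 7470
Availability = 96.0643%

96.0643%


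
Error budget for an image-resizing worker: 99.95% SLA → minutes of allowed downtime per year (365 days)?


Formula: allowed downtime = period * (100 - SLA) / 100
Period (year (365 days)) = 525600 minutes
Unavailability fraction = (100 - 99.95) / 100
Allowed downtime = 525600 * (100 - 99.95) / 100
Allowed downtime = 262.8 minutes

262.8 minutes


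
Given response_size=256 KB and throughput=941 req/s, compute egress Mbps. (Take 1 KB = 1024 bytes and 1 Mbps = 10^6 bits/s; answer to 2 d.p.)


Formula: Mbps = payload_bytes * RPS * 8 / 1e6
Payload per request = 256 KB = 256 * 1024 = 262144 bytes
Total bytes/sec = 262144 * 941 = 246677504
Total bits/sec = 246677504 * 8 = 1973420032
Mbps = 1973420032 / 1e6 = 1973.42

1973.42 Mbps


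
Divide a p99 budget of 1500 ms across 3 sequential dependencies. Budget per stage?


Formula: per_stage = total_budget / stages
per_stage = 1500 / 3
per_stage = 500.0 ms

500.0 ms


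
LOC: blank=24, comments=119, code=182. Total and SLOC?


Total LOC = blank + comment + code
Total LOC = 24 + 119 + 182 = 325
SLOC (source only) = code = 182

Total LOC: 325, SLOC: 182


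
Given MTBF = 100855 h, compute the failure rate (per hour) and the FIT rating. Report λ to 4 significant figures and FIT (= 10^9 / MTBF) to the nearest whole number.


Formula: λ = 1 / MTBF; FIT = λ × 1e9 = 1e9 / MTBF
λ = 1 / 100855 ≈ 9.915e-06 failures/hour
FIT = 1e9 / 100855 ≈ 9915 failures per 1e9 hours (nearest whole number)

λ = 9.915e-06 /h, FIT = 9915


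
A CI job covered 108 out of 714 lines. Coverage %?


Coverage = covered / total * 100
Coverage = 108 / 714 * 100
Coverage = 15.13%

15.13%


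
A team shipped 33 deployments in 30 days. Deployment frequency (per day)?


Formula: deployments per day = releases / days
= 33 / 30
= 1.1 deploys/day
(equivalently, 7.7 deploys/week)

1.1 deploys/day


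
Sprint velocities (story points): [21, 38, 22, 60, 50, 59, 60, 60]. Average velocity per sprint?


Formula: Avg velocity = Total points / Number of sprints
Points: [21, 38, 22, 60, 50, 59, 60, 60]
Sum = 21 + 38 + 22 + 60 + 50 + 59 + 60 + 60 = 370
Avg velocity = 370 / 8 = 46.25 points/sprint

46.25 points/sprint


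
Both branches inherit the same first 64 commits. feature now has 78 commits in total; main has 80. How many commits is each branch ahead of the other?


Common ancestor: commit #64
feature commits after divergence: 78 - 64 = 14
main commits after divergence: 80 - 64 = 16
feature is 14 commits ahead of main
main is 16 commits ahead of feature

feature ahead: 14, main ahead: 16


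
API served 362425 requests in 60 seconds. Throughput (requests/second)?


Formula: throughput = requests / seconds
throughput = 362425 / 60
throughput = 6040.42 requests/second

6040.42 requests/second


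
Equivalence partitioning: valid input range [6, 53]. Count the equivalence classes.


Valid range: [6, 53]
Class 1: x < 6 — invalid
Class 2: 6 ≤ x ≤ 53 — valid
Class 3: x > 53 — invalid
Total equivalence classes: 3

3 equivalence classes


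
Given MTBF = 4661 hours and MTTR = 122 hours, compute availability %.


Availability = MTBF / (MTBF + MTTR)
Availability = 4661 / (4661 + 122)
Availability = 4661 / 4783
Availability = 97.4493%

97.4493%


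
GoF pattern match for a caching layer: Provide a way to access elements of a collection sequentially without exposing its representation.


This matches the Iterator pattern

Iterator


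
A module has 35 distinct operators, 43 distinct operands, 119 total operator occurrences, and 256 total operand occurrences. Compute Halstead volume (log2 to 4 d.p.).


Formula: V = N * log2(η), where N = N1 + N2 and η = η1 + η2
η = 35 + 43 = 78
N = 119 + 256 = 375
log2(78) ≈ 6.2854
V = 375 * 6.2854 = 2357.03

2357.03


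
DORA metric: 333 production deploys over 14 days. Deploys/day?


Formula: deployments per day = releases / days
= 333 / 14
= 23.786 deploys/day
(equivalently, 166.5 deploys/week)

23.786 deploys/day


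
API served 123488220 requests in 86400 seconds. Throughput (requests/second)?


Formula: throughput = requests / seconds
throughput = 123488220 / 86400
throughput = 1429.26 requests/second

1429.26 requests/second


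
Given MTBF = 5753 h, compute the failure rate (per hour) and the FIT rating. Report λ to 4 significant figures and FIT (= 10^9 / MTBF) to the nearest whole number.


Formula: λ = 1 / MTBF; FIT = λ × 1e9 = 1e9 / MTBF
λ = 1 / 5753 ≈ 1.738e-04 failures/hour
FIT = 1e9 / 5753 ≈ 173822 failures per 1e9 hours (nearest whole number)

λ = 1.738e-04 /h, FIT = 173822


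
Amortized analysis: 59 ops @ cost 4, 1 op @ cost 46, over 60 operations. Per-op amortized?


Formula: Amortized cost = Total cost / Operations
Total cost = (59 * 4) + (1 * 46)
Total cost = 236 + 46 = 282
Amortized = 282 / 60 = 4.7

4.7


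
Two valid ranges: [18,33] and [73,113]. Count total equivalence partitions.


Valid ranges: [18,33] and [73,113]
Class 1: x < 18 — invalid
Class 2: 18 ≤ x ≤ 33 — valid
Class 3: 33 < x < 73 — invalid (gap between ranges)
Class 4: 73 ≤ x ≤ 113 — valid
Class 5: x > 113 — invalid
Total equivalence classes: 5

5 equivalence classes


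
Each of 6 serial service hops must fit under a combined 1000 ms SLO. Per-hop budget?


Formula: per_stage = total_budget / stages
per_stage = 1000 / 6
per_stage = 166.67 ms

166.67 ms


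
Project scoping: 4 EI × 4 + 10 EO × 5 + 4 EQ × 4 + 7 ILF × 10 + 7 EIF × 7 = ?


UFP = EI*4 + EO*5 + EQ*4 + ILF*10 + EIF*7
UFP = 4*4 + 10*5 + 4*4 + 7*10 + 7*7
UFP = 16 + 50 + 16 + 70 + 49
UFP = 201

201


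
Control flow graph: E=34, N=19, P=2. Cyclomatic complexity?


Formula: V(G) = E - N + 2P
V(G) = 34 - 19 + 2*2
V(G) = 15 + 4
V(G) = 19

19


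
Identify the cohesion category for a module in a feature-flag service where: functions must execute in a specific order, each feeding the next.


Reasoning: Output of one is input to next
Type: Sequential cohesion

Sequential cohesion


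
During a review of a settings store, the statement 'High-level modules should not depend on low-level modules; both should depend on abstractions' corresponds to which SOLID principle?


This describes the Dependency Inversion Principle (DIP)

Dependency Inversion Principle (DIP)


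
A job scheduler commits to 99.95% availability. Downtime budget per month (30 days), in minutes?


Formula: allowed downtime = period * (100 - SLA) / 100
Period (month (30 days)) = 43200 minutes
Unavailability fraction = (100 - 99.95) / 100
Allowed downtime = 43200 * (100 - 99.95) / 100
Allowed downtime = 21.6 minutes

21.6 minutes


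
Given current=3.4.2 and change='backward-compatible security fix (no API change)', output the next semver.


Current: 3.4.2
Change category: 'backward-compatible security fix (no API change)' → patch bump
SemVer rule: patch bump → increment PATCH (MAJOR and MINOR unchanged)
New: 3.4.3

3.4.3


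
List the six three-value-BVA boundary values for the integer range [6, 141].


Range: [6, 141]
Boundaries: just below min, min, min+1, max-1, max, just above max
Values: [5, 6, 7, 140, 141, 142]

[5, 6, 7, 140, 141, 142]


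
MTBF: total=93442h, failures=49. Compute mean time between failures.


Formula: MTBF = Total operating time / Number of failures
MTBF = 93442 / 49
MTBF = 1906.98 hours

1906.98 hours


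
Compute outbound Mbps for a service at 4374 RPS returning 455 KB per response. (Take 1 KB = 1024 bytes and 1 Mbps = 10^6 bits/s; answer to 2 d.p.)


Formula: Mbps = payload_bytes * RPS * 8 / 1e6
Payload per request = 455 KB = 455 * 1024 = 465920 bytes
Total bytes/sec = 465920 * 4374 = 2037934080
Total bits/sec = 2037934080 * 8 = 16303472640
Mbps = 16303472640 / 1e6 = 16303.47

16303.47 Mbps


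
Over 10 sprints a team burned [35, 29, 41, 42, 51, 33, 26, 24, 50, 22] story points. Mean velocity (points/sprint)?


Formula: Avg velocity = Total points / Number of sprints
Points: [35, 29, 41, 42, 51, 33, 26, 24, 50, 22]
Sum = 35 + 29 + 41 + 42 + 51 + 33 + 26 + 24 + 50 + 22 = 353
Avg velocity = 353 / 10 = 35.3 points/sprint

35.3 points/sprint


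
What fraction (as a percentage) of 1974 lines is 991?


Coverage = covered / total * 100
Coverage = 991 / 1974 * 100
Coverage = 50.2%

50.2%


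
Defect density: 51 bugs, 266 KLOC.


Defect density = defects / KLOC
Defect density = 51 / 266
Defect density = 0.192 defects/KLOC

0.192 defects/KLOC


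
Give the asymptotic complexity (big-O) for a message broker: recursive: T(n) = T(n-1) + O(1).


Reasoning: linear recursion with constant work per frame
Complexity: O(n)

O(n)


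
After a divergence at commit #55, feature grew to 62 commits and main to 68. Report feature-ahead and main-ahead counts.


Common ancestor: commit #55
feature commits after divergence: 62 - 55 = 7
main commits after divergence: 68 - 55 = 13
feature is 7 commits ahead of main
main is 13 commits ahead of feature

feature ahead: 7, main ahead: 13


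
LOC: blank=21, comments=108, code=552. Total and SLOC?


Total LOC = blank + comment + code
Total LOC = 21 + 108 + 552 = 681
SLOC (source only) = code = 552

Total LOC: 681, SLOC: 552


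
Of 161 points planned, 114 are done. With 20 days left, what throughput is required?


Formula: Required rate = Remaining points / Days left
Remaining = 161 - 114 = 47 points
Required rate = 47 / 20 = 2.35 points/day

2.35 points/day


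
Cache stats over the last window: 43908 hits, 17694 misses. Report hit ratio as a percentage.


Formula: hit rate = hits / (hits + misses) * 100
hit rate = 43908 / (43908 + 17694) * 100
hit rate = 43908 / 61602 * 100
hit rate = 71.28%

71.28%


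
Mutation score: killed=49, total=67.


Mutation score = killed / total * 100
Mutation score = 49 / 67 * 100
Mutation score = 73.13%

73.13%


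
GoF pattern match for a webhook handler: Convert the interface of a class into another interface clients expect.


This matches the Adapter pattern

Adapter


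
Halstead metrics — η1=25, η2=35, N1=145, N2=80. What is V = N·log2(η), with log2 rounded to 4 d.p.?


Formula: V = N * log2(η), where N = N1 + N2 and η = η1 + η2
η = 25 + 35 = 60
N = 145 + 80 = 225
log2(60) ≈ 5.9069
V = 225 * 5.9069 = 1329.05

1329.05


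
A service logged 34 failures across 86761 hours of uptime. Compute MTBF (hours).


Formula: MTBF = Total operating time / Number of failures
MTBF = 86761 / 34
MTBF = 2551.79 hours

2551.79 hours


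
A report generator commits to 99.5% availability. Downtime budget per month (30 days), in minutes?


Formula: allowed downtime = period * (100 - SLA) / 100
Period (month (30 days)) = 43200 minutes
Unavailability fraction = (100 - 99.5) / 100
Allowed downtime = 43200 * (100 - 99.5) / 100
Allowed downtime = 216.0 minutes

216.0 minutes


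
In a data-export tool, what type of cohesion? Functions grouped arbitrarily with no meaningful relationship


Reasoning: Worst: random grouping
Type: Coincidental cohesion

Coincidental cohesion


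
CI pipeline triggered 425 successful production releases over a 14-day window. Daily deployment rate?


Formula: deployments per day = releases / days
= 425 / 14
= 30.357 deploys/day
(equivalently, 212.5 deploys/week)

30.357 deploys/day


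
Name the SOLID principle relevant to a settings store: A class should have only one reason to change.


This describes the Single Responsibility Principle (SRP)

Single Responsibility Principle (SRP)


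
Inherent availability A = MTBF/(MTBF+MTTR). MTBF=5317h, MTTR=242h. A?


Availability = MTBF / (MTBF + MTTR)
Availability = 5317 / (5317 + 242)
Availability = 5317 / 5559
Availability = 95.6467%

95.6467%


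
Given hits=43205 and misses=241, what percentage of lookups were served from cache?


Formula: hit rate = hits / (hits + misses) * 100
hit rate = 43205 / (43205 + 241) * 100
hit rate = 43205 / 43446 * 100
hit rate = 99.45%

99.45%


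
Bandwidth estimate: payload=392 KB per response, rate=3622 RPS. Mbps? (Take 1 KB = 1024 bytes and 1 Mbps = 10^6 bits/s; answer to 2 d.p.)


Formula: Mbps = payload_bytes * RPS * 8 / 1e6
Payload per request = 392 KB = 392 * 1024 = 401408 bytes
Total bytes/sec = 401408 * 3622 = 1453899776
Total bits/sec = 1453899776 * 8 = 11631198208
Mbps = 11631198208 / 1e6 = 11631.2

11631.2 Mbps


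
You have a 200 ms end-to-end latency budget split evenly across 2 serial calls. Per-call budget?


Formula: per_stage = total_budget / stages
per_stage = 200 / 2
per_stage = 100.0 ms

100.0 ms


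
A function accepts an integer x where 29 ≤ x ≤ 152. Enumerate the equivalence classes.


Valid range: [29, 152]
Class 1: x < 29 — invalid
Class 2: 29 ≤ x ≤ 152 — valid
Class 3: x > 152 — invalid
Total equivalence classes: 3

3 equivalence classes


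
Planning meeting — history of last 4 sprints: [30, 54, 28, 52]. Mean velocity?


Formula: Avg velocity = Total points / Number of sprints
Points: [30, 54, 28, 52]
Sum = 30 + 54 + 28 + 52 = 164
Avg velocity = 164 / 4 = 41.0 points/sprint

41.0 points/sprint


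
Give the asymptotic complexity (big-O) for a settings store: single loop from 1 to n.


Reasoning: one pass through n items
Complexity: O(n)

O(n)


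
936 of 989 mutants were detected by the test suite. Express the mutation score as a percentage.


Mutation score = killed / total * 100
Mutation score = 936 / 989 * 100
Mutation score = 94.64%

94.64%


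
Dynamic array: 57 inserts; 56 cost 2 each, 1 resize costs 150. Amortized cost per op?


Formula: Amortized cost = Total cost / Operations
Total cost = (56 * 2) + (1 * 150)
Total cost = 112 + 150 = 262
Amortized = 262 / 57 = 4.5965

4.5965


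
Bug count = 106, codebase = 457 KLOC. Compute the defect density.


Defect density = defects / KLOC
Defect density = 106 / 457
Defect density = 0.232 defects/KLOC

0.232 defects/KLOC


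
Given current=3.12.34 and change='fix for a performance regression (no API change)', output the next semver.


Current: 3.12.34
Change category: 'fix for a performance regression (no API change)' → patch bump
SemVer rule: patch bump → increment PATCH (MAJOR and MINOR unchanged)
New: 3.12.35

3.12.35


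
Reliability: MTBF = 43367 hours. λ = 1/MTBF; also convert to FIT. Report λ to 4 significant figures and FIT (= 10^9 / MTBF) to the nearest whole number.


Formula: λ = 1 / MTBF; FIT = λ × 1e9 = 1e9 / MTBF
λ = 1 / 43367 ≈ 2.306e-05 failures/hour
FIT = 1e9 / 43367 ≈ 23059 failures per 1e9 hours (nearest whole number)

λ = 2.306e-05 /h, FIT = 23059


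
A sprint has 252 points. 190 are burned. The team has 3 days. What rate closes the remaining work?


Formula: Required rate = Remaining points / Days left
Remaining = 252 - 190 = 62 points
Required rate = 62 / 3 = 20.67 points/day

20.67 points/day


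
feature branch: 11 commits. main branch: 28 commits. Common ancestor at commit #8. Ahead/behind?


Common ancestor: commit #8
feature commits after divergence: 11 - 8 = 3
main commits after divergence: 28 - 8 = 20
feature is 3 commits ahead of main
main is 20 commits ahead of feature

feature ahead: 3, main ahead: 20


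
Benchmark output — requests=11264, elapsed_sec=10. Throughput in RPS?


Formula: throughput = requests / seconds
throughput = 11264 / 10
throughput = 1126.4 requests/second

1126.4 requests/second


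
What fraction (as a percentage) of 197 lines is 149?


Coverage = covered / total * 100
Coverage = 149 / 197 * 100
Coverage = 75.63%

75.63%


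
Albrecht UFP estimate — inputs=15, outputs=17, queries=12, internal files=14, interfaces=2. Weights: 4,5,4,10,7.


UFP = EI*4 + EO*5 + EQ*4 + ILF*10 + EIF*7
UFP = 15*4 + 17*5 + 12*4 + 14*10 + 2*7
UFP = 60 + 85 + 48 + 140 + 14
UFP = 347

347


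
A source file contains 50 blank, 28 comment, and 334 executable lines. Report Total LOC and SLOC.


Total LOC = blank + comment + code
Total LOC = 50 + 28 + 334 = 412
SLOC (source only) = code = 334

Total LOC: 412, SLOC: 334


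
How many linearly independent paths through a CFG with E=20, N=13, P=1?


Formula: V(G) = E - N + 2P
V(G) = 20 - 13 + 2*1
V(G) = 7 + 2
V(G) = 9

9


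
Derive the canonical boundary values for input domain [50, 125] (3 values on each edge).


Range: [50, 125]
Boundaries: just below min, min, min+1, max-1, max, just above max
Values: [49, 50, 51, 124, 125, 126]

[49, 50, 51, 124, 125, 126]


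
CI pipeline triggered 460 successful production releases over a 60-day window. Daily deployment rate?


Formula: deployments per day = releases / days
= 460 / 60
= 7.667 deploys/day
(equivalently, 53.67 deploys/week)

7.667 deploys/day


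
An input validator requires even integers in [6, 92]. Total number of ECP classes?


Constraint: even integers in [6, 92]
Class 1: x < 6 — out-of-range invalid
Class 2: x in [6,92] but odd — wrong type invalid
Class 3: x in [6,92] and even — valid
Class 4: x > 92 — out-of-range invalid
Total equivalence classes: 4

4 equivalence classes


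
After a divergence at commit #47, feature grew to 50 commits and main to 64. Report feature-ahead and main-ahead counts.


Common ancestor: commit #47
feature commits after divergence: 50 - 47 = 3
main commits after divergence: 64 - 47 = 17
feature is 3 commits ahead of main
main is 17 commits ahead of feature

feature ahead: 3, main ahead: 17


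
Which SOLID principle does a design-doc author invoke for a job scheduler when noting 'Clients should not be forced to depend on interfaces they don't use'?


This describes the Interface Segregation Principle (ISP)

Interface Segregation Principle (ISP)


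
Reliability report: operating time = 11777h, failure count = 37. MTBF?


Formula: MTBF = Total operating time / Number of failures
MTBF = 11777 / 37
MTBF = 318.3 hours

318.3 hours


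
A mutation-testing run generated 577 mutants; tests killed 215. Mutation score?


Mutation score = killed / total * 100
Mutation score = 215 / 577 * 100
Mutation score = 37.26%

37.26%


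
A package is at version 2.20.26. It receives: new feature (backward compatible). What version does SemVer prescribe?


Current: 2.20.26
Change category: 'new feature (backward compatible)' → minor bump
SemVer rule: minor bump → increment MINOR, reset PATCH to 0 (MAJOR unchanged)
New: 2.21.0

2.21.0


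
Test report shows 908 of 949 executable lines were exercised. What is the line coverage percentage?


Coverage = covered / total * 100
Coverage = 908 / 949 * 100
Coverage = 95.68%

95.68%


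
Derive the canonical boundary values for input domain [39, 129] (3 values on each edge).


Range: [39, 129]
Boundaries: just below min, min, min+1, max-1, max, just above max
Values: [38, 39, 40, 128, 129, 130]

[38, 39, 40, 128, 129, 130]


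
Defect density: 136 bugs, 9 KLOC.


Defect density = defects / KLOC
Defect density = 136 / 9
Defect density = 15.111 defects/KLOC

15.111 defects/KLOC


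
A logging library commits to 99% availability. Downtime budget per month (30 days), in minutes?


Formula: allowed downtime = period * (100 - SLA) / 100
Period (month (30 days)) = 43200 minutes
Unavailability fraction = (100 - 99.0) / 100
Allowed downtime = 43200 * (100 - 99.0) / 100
Allowed downtime = 432.0 minutes

432.0 minutes


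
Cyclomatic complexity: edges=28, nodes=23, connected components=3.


Formula: V(G) = E - N + 2P
V(G) = 28 - 23 + 2*3
V(G) = 5 + 6
V(G) = 11

11


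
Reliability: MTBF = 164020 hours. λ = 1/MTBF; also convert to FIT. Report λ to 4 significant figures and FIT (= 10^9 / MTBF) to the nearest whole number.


Formula: λ = 1 / MTBF; FIT = λ × 1e9 = 1e9 / MTBF
λ = 1 / 164020 ≈ 6.097e-06 failures/hour
FIT = 1e9 / 164020 ≈ 6097 failures per 1e9 hours (nearest whole number)

λ = 6.097e-06 /h, FIT = 6097


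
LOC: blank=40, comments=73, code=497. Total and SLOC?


Total LOC = blank + comment + code
Total LOC = 40 + 73 + 497 = 610
SLOC (source only) = code = 497

Total LOC: 610, SLOC: 497


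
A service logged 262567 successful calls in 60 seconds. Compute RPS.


Formula: throughput = requests / seconds
throughput = 262567 / 60
throughput = 4376.12 requests/second

4376.12 requests/second


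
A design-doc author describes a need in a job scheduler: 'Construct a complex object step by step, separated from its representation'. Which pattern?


This matches the Builder pattern

Builder


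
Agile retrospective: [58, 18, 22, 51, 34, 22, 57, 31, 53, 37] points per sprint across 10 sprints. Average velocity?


Formula: Avg velocity = Total points / Number of sprints
Points: [58, 18, 22, 51, 34, 22, 57, 31, 53, 37]
Sum = 58 + 18 + 22 + 51 + 34 + 22 + 57 + 31 + 53 + 37 = 383
Avg velocity = 383 / 10 = 38.3 points/sprint

38.3 points/sprint


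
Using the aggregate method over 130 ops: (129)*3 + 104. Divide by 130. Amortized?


Formula: Amortized cost = Total cost / Operations
Total cost = (129 * 3) + (1 * 104)
Total cost = 387 + 104 = 491
Amortized = 491 / 130 = 3.7769

3.7769


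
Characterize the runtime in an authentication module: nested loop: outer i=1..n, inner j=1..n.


Reasoning: n iterations times n iterations
Complexity: O(n^2)

O(n^2)


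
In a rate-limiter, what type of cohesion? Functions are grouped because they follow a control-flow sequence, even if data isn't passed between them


Reasoning: Grouped by order of execution within a routine, not by data flow
Type: Procedural cohesion

Procedural cohesion


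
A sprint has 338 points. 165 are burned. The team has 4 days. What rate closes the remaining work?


Formula: Required rate = Remaining points / Days left
Remaining = 338 - 165 = 173 points
Required rate = 173 / 4 = 43.25 points/day

43.25 points/day


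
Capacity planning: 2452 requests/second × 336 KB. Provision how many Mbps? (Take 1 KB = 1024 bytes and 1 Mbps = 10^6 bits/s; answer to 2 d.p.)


Formula: Mbps = payload_bytes * RPS * 8 / 1e6
Payload per request = 336 KB = 336 * 1024 = 344064 bytes
Total bytes/sec = 344064 * 2452 = 843644928
Total bits/sec = 843644928 * 8 = 6749159424
Mbps = 6749159424 / 1e6 = 6749.16

6749.16 Mbps


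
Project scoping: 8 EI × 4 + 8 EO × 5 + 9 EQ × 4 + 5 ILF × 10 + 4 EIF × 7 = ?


UFP = EI*4 + EO*5 + EQ*4 + ILF*10 + EIF*7
UFP = 8*4 + 8*5 + 9*4 + 5*10 + 4*7
UFP = 32 + 40 + 36 + 50 + 28
UFP = 186

186


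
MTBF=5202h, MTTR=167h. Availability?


Availability = MTBF / (MTBF + MTTR)
Availability = 5202 / (5202 + 167)
Availability = 5202 / 5369
Availability = 96.8896%

96.8896%


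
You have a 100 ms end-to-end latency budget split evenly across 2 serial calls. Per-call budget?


Formula: per_stage = total_budget / stages
per_stage = 100 / 2
per_stage = 50.0 ms

50.0 ms


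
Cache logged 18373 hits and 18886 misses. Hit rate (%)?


Formula: hit rate = hits / (hits + misses) * 100
hit rate = 18373 / (18373 + 18886) * 100
hit rate = 18373 / 37259 * 100
hit rate = 49.31%

49.31%


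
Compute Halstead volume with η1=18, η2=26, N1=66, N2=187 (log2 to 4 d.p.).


Formula: V = N * log2(η), where N = N1 + N2 and η = η1 + η2
η = 18 + 26 = 44
N = 66 + 187 = 253
log2(44) ≈ 5.4594
V = 253 * 5.4594 = 1381.23

1381.23


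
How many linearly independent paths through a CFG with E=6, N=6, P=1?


Formula: V(G) = E - N + 2P
V(G) = 6 - 6 + 2*1
V(G) = 0 + 2
V(G) = 2

2


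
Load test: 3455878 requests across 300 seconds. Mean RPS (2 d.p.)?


Formula: throughput = requests / seconds
throughput = 3455878 / 300
throughput = 11519.59 requests/second

11519.59 requests/second


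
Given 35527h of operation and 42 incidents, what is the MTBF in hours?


Formula: MTBF = Total operating time / Number of failures
MTBF = 35527 / 42
MTBF = 845.88 hours

845.88 hours


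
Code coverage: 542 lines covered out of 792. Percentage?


Coverage = covered / total * 100
Coverage = 542 / 792 * 100
Coverage = 68.43%

68.43%


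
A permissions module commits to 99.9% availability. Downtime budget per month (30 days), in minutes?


Formula: allowed downtime = period * (100 - SLA) / 100
Period (month (30 days)) = 43200 minutes
Unavailability fraction = (100 - 99.9) / 100
Allowed downtime = 43200 * (100 - 99.9) / 100
Allowed downtime = 43.2 minutes

43.2 minutes


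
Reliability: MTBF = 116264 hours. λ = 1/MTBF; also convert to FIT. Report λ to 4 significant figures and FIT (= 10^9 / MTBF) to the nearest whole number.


Formula: λ = 1 / MTBF; FIT = λ × 1e9 = 1e9 / MTBF
λ = 1 / 116264 ≈ 8.601e-06 failures/hour
FIT = 1e9 / 116264 ≈ 8601 failures per 1e9 hours (nearest whole number)

λ = 8.601e-06 /h, FIT = 8601


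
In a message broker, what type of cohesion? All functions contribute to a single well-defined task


Reasoning: Best: single purpose
Type: Functional cohesion

Functional cohesion


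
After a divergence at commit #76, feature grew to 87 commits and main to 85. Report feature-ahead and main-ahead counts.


Common ancestor: commit #76
feature commits after divergence: 87 - 76 = 11
main commits after divergence: 85 - 76 = 9
feature is 11 commits ahead of main
main is 9 commits ahead of feature

feature ahead: 11, main ahead: 9


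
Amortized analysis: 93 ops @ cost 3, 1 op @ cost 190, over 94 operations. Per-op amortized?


Formula: Amortized cost = Total cost / Operations
Total cost = (93 * 3) + (1 * 190)
Total cost = 279 + 190 = 469
Amortized = 469 / 94 = 4.9894

4.9894


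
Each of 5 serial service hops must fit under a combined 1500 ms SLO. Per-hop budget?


Formula: per_stage = total_budget / stages
per_stage = 1500 / 5
per_stage = 300.0 ms

300.0 ms


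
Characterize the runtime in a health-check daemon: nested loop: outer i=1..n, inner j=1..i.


Reasoning: triangle: n(n+1)/2 ~ n^2/2
Complexity: O(n^2)

O(n^2)


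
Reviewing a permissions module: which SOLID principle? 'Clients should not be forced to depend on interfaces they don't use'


This describes the Interface Segregation Principle (ISP)

Interface Segregation Principle (ISP)


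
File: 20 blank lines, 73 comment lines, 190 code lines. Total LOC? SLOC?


Total LOC = blank + comment + code
Total LOC = 20 + 73 + 190 = 283
SLOC (source only) = code = 190

Total LOC: 283, SLOC: 190


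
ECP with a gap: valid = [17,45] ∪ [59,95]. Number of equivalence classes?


Valid ranges: [17,45] and [59,95]
Class 1: x < 17 — invalid
Class 2: 17 ≤ x ≤ 45 — valid
Class 3: 45 < x < 59 — invalid (gap between ranges)
Class 4: 59 ≤ x ≤ 95 — valid
Class 5: x > 95 — invalid
Total equivalence classes: 5

5 equivalence classes


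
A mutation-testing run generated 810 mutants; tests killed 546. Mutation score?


Mutation score = killed / total * 100
Mutation score = 546 / 810 * 100
Mutation score = 67.41%

67.41%


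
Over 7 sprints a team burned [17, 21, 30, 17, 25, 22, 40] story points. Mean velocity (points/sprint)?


Formula: Avg velocity = Total points / Number of sprints
Points: [17, 21, 30, 17, 25, 22, 40]
Sum = 17 + 21 + 30 + 17 + 25 + 22 + 40 = 172
Avg velocity = 172 / 7 = 24.57 points/sprint

24.57 points/sprint


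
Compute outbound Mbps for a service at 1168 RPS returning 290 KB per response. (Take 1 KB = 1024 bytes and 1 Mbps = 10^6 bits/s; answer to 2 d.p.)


Formula: Mbps = payload_bytes * RPS * 8 / 1e6
Payload per request = 290 KB = 290 * 1024 = 296960 bytes
Total bytes/sec = 296960 * 1168 = 346849280
Total bits/sec = 346849280 * 8 = 2774794240
Mbps = 2774794240 / 1e6 = 2774.79

2774.79 Mbps
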